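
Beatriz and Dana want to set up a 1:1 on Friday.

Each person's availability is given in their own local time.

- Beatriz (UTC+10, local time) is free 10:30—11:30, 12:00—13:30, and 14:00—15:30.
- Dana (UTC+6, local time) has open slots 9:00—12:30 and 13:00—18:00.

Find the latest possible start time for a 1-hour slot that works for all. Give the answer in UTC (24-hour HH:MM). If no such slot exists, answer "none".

Beatriz → UTC: 00:30–01:30, 02:00–03:30, 04:00–05:30.
Dana → UTC: 03:00–06:30, 07:00–12:00.
Beatriz ∩ Dana: 03:00–03:30, 04:00–05:30.
Windows ≥ 60 min: 04:00–05:30.
Latest start in the last window 04:00–05:30 is 05:30 − 60 min = 04:30.

04:30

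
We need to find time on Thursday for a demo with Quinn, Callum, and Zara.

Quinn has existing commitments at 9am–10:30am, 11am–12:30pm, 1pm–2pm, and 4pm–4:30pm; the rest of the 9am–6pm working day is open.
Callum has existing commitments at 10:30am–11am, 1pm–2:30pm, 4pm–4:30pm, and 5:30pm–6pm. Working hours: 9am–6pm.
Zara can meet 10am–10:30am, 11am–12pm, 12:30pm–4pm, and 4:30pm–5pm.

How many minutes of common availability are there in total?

150 minutes

Quinn free within 09:00–18:00: 10:30–11:00, 12:30–13:00, 14:00–16:00, 16:30–18:00.
Callum free within 09:00–18:00: 09:00–10:30, 11:00–13:00, 14:30–16:00, 16:30–17:30.
Quinn ∩ Callum: 12:30–13:00, 14:30–16:00, 16:30–17:30.
Quinn ∩ Callum ∩ Zara: 12:30–13:00, 14:30–16:00, 16:30–17:00.
Total common minutes: 30 + 90 + 30 = 150.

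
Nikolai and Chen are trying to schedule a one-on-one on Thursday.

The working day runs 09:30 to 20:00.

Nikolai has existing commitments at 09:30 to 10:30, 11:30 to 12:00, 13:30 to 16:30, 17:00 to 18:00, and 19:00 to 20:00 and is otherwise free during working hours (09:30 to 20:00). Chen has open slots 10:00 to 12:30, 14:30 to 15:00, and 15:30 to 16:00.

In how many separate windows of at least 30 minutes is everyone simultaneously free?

Nikolai free within 09:30–20:00: 10:30–11:30, 12:00–13:30, 16:30–17:00, 18:00–19:00.
Nikolai ∩ Chen: 10:30–11:30, 12:00–12:30.
Windows ≥ 30 min: 10:30–11:30, 12:00–12:30.
That's 2 windows.

2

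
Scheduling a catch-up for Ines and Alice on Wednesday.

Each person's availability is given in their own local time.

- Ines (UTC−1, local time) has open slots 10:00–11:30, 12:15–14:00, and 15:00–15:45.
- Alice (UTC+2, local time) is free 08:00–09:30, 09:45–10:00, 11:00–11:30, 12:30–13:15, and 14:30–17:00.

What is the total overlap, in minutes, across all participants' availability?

120 minutes

Ines → UTC: 11:00–12:30, 13:15–15:00, 16:00–16:45.
Alice → UTC: 06:00–07:30, 07:45–08:00, 09:00–09:30, 10:30–11:15, 12:30–15:00.
Ines ∩ Alice: 11:00–11:15, 13:15–15:00.
Total common minutes: 15 + 105 = 120.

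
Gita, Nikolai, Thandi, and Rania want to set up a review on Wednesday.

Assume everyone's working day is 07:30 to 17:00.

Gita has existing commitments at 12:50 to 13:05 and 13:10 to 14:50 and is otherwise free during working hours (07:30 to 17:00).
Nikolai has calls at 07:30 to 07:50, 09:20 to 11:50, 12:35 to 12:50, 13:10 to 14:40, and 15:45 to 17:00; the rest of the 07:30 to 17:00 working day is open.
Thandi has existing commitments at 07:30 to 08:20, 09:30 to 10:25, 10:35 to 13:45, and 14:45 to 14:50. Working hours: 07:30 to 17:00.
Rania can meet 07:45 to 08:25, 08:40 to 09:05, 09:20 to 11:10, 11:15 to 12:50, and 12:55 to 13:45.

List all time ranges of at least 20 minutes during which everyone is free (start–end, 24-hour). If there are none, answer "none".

08:40–09:05

Gita free within 07:30–17:00: 07:30–12:50, 13:05–13:10, 14:50–17:00.
Nikolai free within 07:30–17:00: 07:50–09:20, 11:50–12:35, 12:50–13:10, 14:40–15:45.
Thandi free within 07:30–17:00: 08:20–09:30, 10:25–10:35, 13:45–14:45, 14:50–17:00.
Gita ∩ Nikolai: 07:50–09:20, 11:50–12:35, 13:05–13:10, 14:50–15:45.
Gita ∩ Nikolai ∩ Thandi: 08:20–09:20, 14:50–15:45.
Gita ∩ Nikolai ∩ Thandi ∩ Rania: 08:20–08:25, 08:40–09:05.
Windows ≥ 20 min: 08:40–09:05.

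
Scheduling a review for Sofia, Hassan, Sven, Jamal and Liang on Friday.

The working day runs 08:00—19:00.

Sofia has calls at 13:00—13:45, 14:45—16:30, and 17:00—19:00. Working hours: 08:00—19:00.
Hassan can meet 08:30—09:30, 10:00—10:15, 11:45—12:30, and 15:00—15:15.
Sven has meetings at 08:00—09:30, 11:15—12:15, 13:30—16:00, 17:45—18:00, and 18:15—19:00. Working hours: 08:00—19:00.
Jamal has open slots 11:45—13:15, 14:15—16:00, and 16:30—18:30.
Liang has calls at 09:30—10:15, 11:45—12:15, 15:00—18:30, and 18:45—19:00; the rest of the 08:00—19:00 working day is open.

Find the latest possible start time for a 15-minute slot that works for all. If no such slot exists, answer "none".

Sofia free within 08:00–19:00: 08:00–13:00, 13:45–14:45, 16:30–17:00.
Sven free within 08:00–19:00: 09:30–11:15, 12:15–13:30, 16:00–17:45, 18:00–18:15.
Liang free within 08:00–19:00: 08:00–09:30, 10:15–11:45, 12:15–15:00, 18:30–18:45.
Sofia ∩ Hassan: 08:30–09:30, 10:00–10:15, 11:45–12:30.
Sofia ∩ Hassan ∩ Sven: 10:00–10:15, 12:15–12:30.
Sofia ∩ Hassan ∩ Sven ∩ Jamal: 12:15–12:30.
Sofia ∩ Hassan ∩ Sven ∩ Jamal ∩ Liang: 12:15–12:30.
Windows ≥ 15 min: 12:15–12:30.
Latest start in the last window 12:15–12:30 is 12:30 − 15 min = 12:15.

12:15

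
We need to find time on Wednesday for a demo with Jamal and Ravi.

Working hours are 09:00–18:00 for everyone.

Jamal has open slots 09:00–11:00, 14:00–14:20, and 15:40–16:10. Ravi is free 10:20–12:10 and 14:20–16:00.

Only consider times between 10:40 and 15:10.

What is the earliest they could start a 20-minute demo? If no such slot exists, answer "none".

Jamal ∩ Ravi: 10:20–11:00, 15:40–16:00.
Restricted to 10:40–15:10: 10:40–11:00.
Windows ≥ 20 min: 10:40–11:00.
Earliest such window starts at 10:40.

10:40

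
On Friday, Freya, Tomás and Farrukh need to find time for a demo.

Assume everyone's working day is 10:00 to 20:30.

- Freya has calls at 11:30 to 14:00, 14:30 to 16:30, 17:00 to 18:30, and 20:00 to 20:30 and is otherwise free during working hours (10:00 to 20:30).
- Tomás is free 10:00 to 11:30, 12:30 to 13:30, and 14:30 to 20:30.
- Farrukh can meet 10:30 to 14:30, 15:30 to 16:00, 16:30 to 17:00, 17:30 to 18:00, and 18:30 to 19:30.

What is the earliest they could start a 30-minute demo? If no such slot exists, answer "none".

Freya free within 10:00–20:30: 10:00–11:30, 14:00–14:30, 16:30–17:00, 18:30–20:00.
Freya ∩ Tomás: 10:00–11:30, 16:30–17:00, 18:30–20:00.
Freya ∩ Tomás ∩ Farrukh: 10:30–11:30, 16:30–17:00, 18:30–19:30.
Windows ≥ 30 min: 10:30–11:30, 16:30–17:00, 18:30–19:30.
Earliest such window starts at 10:30.

10:30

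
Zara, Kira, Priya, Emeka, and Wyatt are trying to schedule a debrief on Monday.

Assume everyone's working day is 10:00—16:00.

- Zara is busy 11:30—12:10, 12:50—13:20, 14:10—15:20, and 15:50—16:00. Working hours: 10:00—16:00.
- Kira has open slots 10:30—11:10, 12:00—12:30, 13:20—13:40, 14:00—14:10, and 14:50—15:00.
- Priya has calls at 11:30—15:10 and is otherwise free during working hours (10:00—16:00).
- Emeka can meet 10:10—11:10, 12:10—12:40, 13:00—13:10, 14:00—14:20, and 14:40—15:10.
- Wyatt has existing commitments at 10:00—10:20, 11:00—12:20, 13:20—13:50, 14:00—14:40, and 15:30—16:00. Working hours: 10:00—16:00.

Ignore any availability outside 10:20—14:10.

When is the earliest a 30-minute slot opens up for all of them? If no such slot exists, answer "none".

10:30

Zara free within 10:00–16:00: 10:00–11:30, 12:10–12:50, 13:20–14:10, 15:20–15:50.
Priya free within 10:00–16:00: 10:00–11:30, 15:10–16:00.
Wyatt free within 10:00–16:00: 10:20–11:00, 12:20–13:20, 13:50–14:00, 14:40–15:30.
Zara ∩ Kira: 10:30–11:10, 12:10–12:30, 13:20–13:40, 14:00–14:10.
Zara ∩ Kira ∩ Priya: 10:30–11:10.
Zara ∩ Kira ∩ Priya ∩ Emeka: 10:30–11:10.
Zara ∩ Kira ∩ Priya ∩ Emeka ∩ Wyatt: 10:30–11:00.
Restricted to 10:20–14:10: 10:30–11:00.
Windows ≥ 30 min: 10:30–11:00.
Earliest such window starts at 10:30.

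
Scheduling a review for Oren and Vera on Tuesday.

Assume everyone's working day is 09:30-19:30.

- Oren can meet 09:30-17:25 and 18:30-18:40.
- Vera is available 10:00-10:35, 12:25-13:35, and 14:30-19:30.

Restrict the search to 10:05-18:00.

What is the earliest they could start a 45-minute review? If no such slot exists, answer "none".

12:25

Oren ∩ Vera: 10:00–10:35, 12:25–13:35, 14:30–17:25, 18:30–18:40.
Restricted to 10:05–18:00: 10:05–10:35, 12:25–13:35, 14:30–17:25.
Windows ≥ 45 min: 12:25–13:35, 14:30–17:25.
Earliest such window starts at 12:25.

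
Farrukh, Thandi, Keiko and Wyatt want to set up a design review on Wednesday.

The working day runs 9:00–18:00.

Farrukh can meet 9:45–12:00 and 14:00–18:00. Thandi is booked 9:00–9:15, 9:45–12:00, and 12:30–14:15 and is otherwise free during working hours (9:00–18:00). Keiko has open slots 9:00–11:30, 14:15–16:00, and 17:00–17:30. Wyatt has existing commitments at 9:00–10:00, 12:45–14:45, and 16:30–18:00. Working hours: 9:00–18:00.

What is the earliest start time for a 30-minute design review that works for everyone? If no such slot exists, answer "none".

14:45

Thandi free within 09:00–18:00: 09:15–09:45, 12:00–12:30, 14:15–18:00.
Wyatt free within 09:00–18:00: 10:00–12:45, 14:45–16:30.
Farrukh ∩ Thandi: 14:15–18:00.
Farrukh ∩ Thandi ∩ Keiko: 14:15–16:00, 17:00–17:30.
Farrukh ∩ Thandi ∩ Keiko ∩ Wyatt: 14:45–16:00.
Windows ≥ 30 min: 14:45–16:00.
Earliest such window starts at 14:45.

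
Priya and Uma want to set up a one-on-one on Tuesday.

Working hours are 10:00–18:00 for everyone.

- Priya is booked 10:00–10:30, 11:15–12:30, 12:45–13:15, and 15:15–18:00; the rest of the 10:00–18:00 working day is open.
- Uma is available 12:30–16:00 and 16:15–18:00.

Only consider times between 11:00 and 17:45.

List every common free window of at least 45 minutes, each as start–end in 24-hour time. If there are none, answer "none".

Priya free within 10:00–18:00: 10:30–11:15, 12:30–12:45, 13:15–15:15.
Priya ∩ Uma: 12:30–12:45, 13:15–15:15.
Restricted to 11:00–17:45: 12:30–12:45, 13:15–15:15.
Windows ≥ 45 min: 13:15–15:15.

13:15–15:15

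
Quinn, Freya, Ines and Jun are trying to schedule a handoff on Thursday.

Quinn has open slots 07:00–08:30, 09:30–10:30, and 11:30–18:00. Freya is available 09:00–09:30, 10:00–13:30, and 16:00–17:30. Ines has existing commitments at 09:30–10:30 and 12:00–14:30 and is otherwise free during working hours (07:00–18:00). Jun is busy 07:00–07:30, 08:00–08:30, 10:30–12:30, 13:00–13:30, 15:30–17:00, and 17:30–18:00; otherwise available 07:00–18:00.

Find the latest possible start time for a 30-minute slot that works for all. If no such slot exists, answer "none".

Ines free within 07:00–18:00: 07:00–09:30, 10:30–12:00, 14:30–18:00.
Jun free within 07:00–18:00: 07:30–08:00, 08:30–10:30, 12:30–13:00, 13:30–15:30, 17:00–17:30.
Quinn ∩ Freya: 10:00–10:30, 11:30–13:30, 16:00–17:30.
Quinn ∩ Freya ∩ Ines: 11:30–12:00, 16:00–17:30.
Quinn ∩ Freya ∩ Ines ∩ Jun: 17:00–17:30.
Windows ≥ 30 min: 17:00–17:30.
Latest start in the last window 17:00–17:30 is 17:30 − 30 min = 17:00.

17:00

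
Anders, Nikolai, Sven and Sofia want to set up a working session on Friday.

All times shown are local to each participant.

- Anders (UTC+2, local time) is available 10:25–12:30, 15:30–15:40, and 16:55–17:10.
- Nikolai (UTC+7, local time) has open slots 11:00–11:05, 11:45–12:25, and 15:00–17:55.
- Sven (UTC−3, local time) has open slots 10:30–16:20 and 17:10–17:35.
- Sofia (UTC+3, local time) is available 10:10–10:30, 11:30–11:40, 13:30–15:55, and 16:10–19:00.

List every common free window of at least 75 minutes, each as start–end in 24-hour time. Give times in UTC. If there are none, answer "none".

Anders → UTC: 08:25–10:30, 13:30–13:40, 14:55–15:10.
Nikolai → UTC: 04:00–04:05, 04:45–05:25, 08:00–10:55.
Sven → UTC: 13:30–19:20, 20:10–20:35.
Sofia → UTC: 07:10–07:30, 08:30–08:40, 10:30–12:55, 13:10–16:00.
Anders ∩ Nikolai: 08:25–10:30.
Anders ∩ Nikolai ∩ Sven: (none).
Anders ∩ Nikolai ∩ Sven ∩ Sofia: (none).
Windows ≥ 75 min: (none).

none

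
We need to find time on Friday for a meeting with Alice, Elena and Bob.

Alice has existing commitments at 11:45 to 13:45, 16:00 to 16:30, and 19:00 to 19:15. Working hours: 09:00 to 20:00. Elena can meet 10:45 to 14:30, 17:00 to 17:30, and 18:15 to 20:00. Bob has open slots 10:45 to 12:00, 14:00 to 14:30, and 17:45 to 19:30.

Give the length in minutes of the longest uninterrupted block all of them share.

60 minutes

Alice free within 09:00–20:00: 09:00–11:45, 13:45–16:00, 16:30–19:00, 19:15–20:00.
Alice ∩ Elena: 10:45–11:45, 13:45–14:30, 17:00–17:30, 18:15–19:00, 19:15–20:00.
Alice ∩ Elena ∩ Bob: 10:45–11:45, 14:00–14:30, 18:15–19:00, 19:15–19:30.
Common window lengths: 60, 30, 45, 15 min; longest is 60.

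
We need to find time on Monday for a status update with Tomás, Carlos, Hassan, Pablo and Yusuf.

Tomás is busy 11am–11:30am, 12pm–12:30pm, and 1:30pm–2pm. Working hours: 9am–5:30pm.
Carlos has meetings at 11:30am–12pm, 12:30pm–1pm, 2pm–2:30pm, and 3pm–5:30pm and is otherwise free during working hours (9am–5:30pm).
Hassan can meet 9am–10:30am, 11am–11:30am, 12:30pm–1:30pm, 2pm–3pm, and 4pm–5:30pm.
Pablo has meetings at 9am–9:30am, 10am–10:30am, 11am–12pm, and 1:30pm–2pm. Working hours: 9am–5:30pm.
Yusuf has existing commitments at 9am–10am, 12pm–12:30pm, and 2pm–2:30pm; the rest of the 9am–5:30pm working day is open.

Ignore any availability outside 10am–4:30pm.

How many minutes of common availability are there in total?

Tomás free within 09:00–17:30: 09:00–11:00, 11:30–12:00, 12:30–13:30, 14:00–17:30.
Carlos free within 09:00–17:30: 09:00–11:30, 12:00–12:30, 13:00–14:00, 14:30–15:00.
Pablo free within 09:00–17:30: 09:30–10:00, 10:30–11:00, 12:00–13:30, 14:00–17:30.
Yusuf free within 09:00–17:30: 10:00–12:00, 12:30–14:00, 14:30–17:30.
Tomás ∩ Carlos: 09:00–11:00, 13:00–13:30, 14:30–15:00.
Tomás ∩ Carlos ∩ Hassan: 09:00–10:30, 13:00–13:30, 14:30–15:00.
Tomás ∩ Carlos ∩ Hassan ∩ Pablo: 09:30–10:00, 13:00–13:30, 14:30–15:00.
Tomás ∩ Carlos ∩ Hassan ∩ Pablo ∩ Yusuf: 13:00–13:30, 14:30–15:00.
Restricted to 10:00–16:30: 13:00–13:30, 14:30–15:00.
Total common minutes: 30 + 30 = 60.

60 minutes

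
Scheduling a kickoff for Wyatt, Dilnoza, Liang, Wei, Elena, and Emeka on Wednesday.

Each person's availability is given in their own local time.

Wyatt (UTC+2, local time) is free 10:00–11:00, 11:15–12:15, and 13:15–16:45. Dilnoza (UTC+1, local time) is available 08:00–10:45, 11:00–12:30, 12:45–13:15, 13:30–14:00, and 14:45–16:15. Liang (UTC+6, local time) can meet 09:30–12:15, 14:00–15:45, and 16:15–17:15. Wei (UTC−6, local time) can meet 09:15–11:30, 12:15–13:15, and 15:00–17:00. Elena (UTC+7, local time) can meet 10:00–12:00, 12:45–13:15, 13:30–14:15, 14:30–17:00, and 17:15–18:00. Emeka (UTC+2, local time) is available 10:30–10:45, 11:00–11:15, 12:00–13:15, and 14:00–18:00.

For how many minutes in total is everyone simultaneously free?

Wyatt → UTC: 08:00–09:00, 09:15–10:15, 11:15–14:45.
Dilnoza → UTC: 07:00–09:45, 10:00–11:30, 11:45–12:15, 12:30–13:00, 13:45–15:15.
Liang → UTC: 03:30–06:15, 08:00–09:45, 10:15–11:15.
Wei → UTC: 15:15–17:30, 18:15–19:15, 21:00–23:00.
Elena → UTC: 03:00–05:00, 05:45–06:15, 06:30–07:15, 07:30–10:00, 10:15–11:00.
Emeka → UTC: 08:30–08:45, 09:00–09:15, 10:00–11:15, 12:00–16:00.
Wyatt ∩ Dilnoza: 08:00–09:00, 09:15–09:45, 10:00–10:15, 11:15–11:30, 11:45–12:15, 12:30–13:00, 13:45–14:45.
Wyatt ∩ Dilnoza ∩ Liang: 08:00–09:00, 09:15–09:45.
Wyatt ∩ Dilnoza ∩ Liang ∩ Wei: (none).
Wyatt ∩ Dilnoza ∩ Liang ∩ Wei ∩ Elena: (none).
Wyatt ∩ Dilnoza ∩ Liang ∩ Wei ∩ Elena ∩ Emeka: (none).
Total common minutes: 0.

0 minutes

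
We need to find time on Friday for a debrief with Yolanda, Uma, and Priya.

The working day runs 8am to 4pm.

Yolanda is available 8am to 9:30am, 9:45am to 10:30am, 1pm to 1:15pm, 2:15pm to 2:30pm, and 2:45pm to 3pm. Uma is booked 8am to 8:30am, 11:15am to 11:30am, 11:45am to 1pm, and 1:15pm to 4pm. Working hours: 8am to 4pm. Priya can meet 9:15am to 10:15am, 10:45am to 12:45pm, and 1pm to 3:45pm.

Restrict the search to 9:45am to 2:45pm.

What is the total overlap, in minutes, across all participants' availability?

45 minutes

Uma free within 08:00–16:00: 08:30–11:15, 11:30–11:45, 13:00–13:15.
Yolanda ∩ Uma: 08:30–09:30, 09:45–10:30, 13:00–13:15.
Yolanda ∩ Uma ∩ Priya: 09:15–09:30, 09:45–10:15, 13:00–13:15.
Restricted to 09:45–14:45: 09:45–10:15, 13:00–13:15.
Total common minutes: 30 + 15 = 45.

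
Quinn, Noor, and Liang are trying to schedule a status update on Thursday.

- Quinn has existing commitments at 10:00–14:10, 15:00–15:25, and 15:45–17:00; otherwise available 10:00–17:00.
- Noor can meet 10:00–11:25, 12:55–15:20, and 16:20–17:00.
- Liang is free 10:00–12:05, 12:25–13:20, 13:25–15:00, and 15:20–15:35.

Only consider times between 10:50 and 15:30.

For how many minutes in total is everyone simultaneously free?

Quinn free within 10:00–17:00: 14:10–15:00, 15:25–15:45.
Quinn ∩ Noor: 14:10–15:00.
Quinn ∩ Noor ∩ Liang: 14:10–15:00.
Restricted to 10:50–15:30: 14:10–15:00.
Total common minutes: 50.

50 minutes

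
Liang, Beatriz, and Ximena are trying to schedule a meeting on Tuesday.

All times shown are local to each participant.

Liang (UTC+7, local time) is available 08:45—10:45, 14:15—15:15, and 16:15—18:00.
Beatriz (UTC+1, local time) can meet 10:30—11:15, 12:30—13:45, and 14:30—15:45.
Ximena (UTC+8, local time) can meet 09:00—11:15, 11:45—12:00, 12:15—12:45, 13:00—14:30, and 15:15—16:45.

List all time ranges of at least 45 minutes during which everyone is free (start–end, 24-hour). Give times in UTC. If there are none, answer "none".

Liang → UTC: 01:45–03:45, 07:15–08:15, 09:15–11:00.
Beatriz → UTC: 09:30–10:15, 11:30–12:45, 13:30–14:45.
Ximena → UTC: 01:00–03:15, 03:45–04:00, 04:15–04:45, 05:00–06:30, 07:15–08:45.
Liang ∩ Beatriz: 09:30–10:15.
Liang ∩ Beatriz ∩ Ximena: (none).
Windows ≥ 45 min: (none).

none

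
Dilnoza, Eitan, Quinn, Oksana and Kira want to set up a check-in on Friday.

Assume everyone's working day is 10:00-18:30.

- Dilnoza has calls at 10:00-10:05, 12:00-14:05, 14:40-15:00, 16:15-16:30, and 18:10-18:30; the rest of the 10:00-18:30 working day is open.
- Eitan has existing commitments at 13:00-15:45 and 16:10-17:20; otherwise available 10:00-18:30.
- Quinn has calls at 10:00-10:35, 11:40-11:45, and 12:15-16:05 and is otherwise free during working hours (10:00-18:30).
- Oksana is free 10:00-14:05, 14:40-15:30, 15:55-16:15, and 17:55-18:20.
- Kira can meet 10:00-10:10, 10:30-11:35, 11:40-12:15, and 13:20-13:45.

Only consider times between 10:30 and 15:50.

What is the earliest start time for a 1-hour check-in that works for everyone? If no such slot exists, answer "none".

Dilnoza free within 10:00–18:30: 10:05–12:00, 14:05–14:40, 15:00–16:15, 16:30–18:10.
Eitan free within 10:00–18:30: 10:00–13:00, 15:45–16:10, 17:20–18:30.
Quinn free within 10:00–18:30: 10:35–11:40, 11:45–12:15, 16:05–18:30.
Dilnoza ∩ Eitan: 10:05–12:00, 15:45–16:10, 17:20–18:10.
Dilnoza ∩ Eitan ∩ Quinn: 10:35–11:40, 11:45–12:00, 16:05–16:10, 17:20–18:10.
Dilnoza ∩ Eitan ∩ Quinn ∩ Oksana: 10:35–11:40, 11:45–12:00, 16:05–16:10, 17:55–18:10.
Dilnoza ∩ Eitan ∩ Quinn ∩ Oksana ∩ Kira: 10:35–11:35, 11:45–12:00.
Restricted to 10:30–15:50: 10:35–11:35, 11:45–12:00.
Windows ≥ 60 min: 10:35–11:35.
Earliest such window starts at 10:35.

10:35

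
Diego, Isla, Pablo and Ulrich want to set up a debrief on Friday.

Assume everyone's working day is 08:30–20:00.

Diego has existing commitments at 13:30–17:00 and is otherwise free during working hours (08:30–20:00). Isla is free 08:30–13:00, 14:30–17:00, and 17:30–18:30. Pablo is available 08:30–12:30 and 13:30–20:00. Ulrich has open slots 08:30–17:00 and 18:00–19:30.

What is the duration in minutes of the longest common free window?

Diego free within 08:30–20:00: 08:30–13:30, 17:00–20:00.
Diego ∩ Isla: 08:30–13:00, 17:30–18:30.
Diego ∩ Isla ∩ Pablo: 08:30–12:30, 17:30–18:30.
Diego ∩ Isla ∩ Pablo ∩ Ulrich: 08:30–12:30, 18:00–18:30.
Common window lengths: 240, 30 min; longest is 240.

240 minutes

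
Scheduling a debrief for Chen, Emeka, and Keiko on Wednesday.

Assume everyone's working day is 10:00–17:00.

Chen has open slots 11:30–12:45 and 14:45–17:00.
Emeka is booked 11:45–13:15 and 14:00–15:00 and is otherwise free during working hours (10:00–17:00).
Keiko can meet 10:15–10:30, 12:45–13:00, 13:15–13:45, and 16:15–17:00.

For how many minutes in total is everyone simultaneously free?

Emeka free within 10:00–17:00: 10:00–11:45, 13:15–14:00, 15:00–17:00.
Chen ∩ Emeka: 11:30–11:45, 15:00–17:00.
Chen ∩ Emeka ∩ Keiko: 16:15–17:00.
Total common minutes: 45.

45 minutes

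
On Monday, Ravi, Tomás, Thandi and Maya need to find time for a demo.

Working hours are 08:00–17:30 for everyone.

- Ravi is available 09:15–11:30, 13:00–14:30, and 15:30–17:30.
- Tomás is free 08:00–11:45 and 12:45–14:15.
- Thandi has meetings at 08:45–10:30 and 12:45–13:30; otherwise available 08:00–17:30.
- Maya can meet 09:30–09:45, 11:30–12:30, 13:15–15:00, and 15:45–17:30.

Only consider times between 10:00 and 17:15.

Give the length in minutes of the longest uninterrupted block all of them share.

45 minutes

Thandi free within 08:00–17:30: 08:00–08:45, 10:30–12:45, 13:30–17:30.
Ravi ∩ Tomás: 09:15–11:30, 13:00–14:15.
Ravi ∩ Tomás ∩ Thandi: 10:30–11:30, 13:30–14:15.
Ravi ∩ Tomás ∩ Thandi ∩ Maya: 13:30–14:15.
Restricted to 10:00–17:15: 13:30–14:15.
Single common window of 45 minutes.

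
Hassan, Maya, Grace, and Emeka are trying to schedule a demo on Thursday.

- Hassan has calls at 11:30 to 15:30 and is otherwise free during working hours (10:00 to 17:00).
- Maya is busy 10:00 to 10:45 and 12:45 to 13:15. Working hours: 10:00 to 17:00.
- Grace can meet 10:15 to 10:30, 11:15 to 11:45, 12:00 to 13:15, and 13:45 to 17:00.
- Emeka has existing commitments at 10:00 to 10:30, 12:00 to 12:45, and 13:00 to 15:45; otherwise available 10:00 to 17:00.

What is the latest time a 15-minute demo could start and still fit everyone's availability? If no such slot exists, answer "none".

16:45

Hassan free within 10:00–17:00: 10:00–11:30, 15:30–17:00.
Maya free within 10:00–17:00: 10:45–12:45, 13:15–17:00.
Emeka free within 10:00–17:00: 10:30–12:00, 12:45–13:00, 15:45–17:00.
Hassan ∩ Maya: 10:45–11:30, 15:30–17:00.
Hassan ∩ Maya ∩ Grace: 11:15–11:30, 15:30–17:00.
Hassan ∩ Maya ∩ Grace ∩ Emeka: 11:15–11:30, 15:45–17:00.
Windows ≥ 15 min: 11:15–11:30, 15:45–17:00.
Latest start in the last window 15:45–17:00 is 17:00 − 15 min = 16:45.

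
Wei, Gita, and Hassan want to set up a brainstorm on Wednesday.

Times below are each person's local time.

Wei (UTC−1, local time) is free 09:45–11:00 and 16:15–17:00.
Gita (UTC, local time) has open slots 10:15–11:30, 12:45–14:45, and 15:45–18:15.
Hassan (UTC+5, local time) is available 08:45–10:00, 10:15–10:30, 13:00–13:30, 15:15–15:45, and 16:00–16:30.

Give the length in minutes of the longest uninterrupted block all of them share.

Wei → UTC: 10:45–12:00, 17:15–18:00.
Gita → UTC: 10:15–11:30, 12:45–14:45, 15:45–18:15.
Hassan → UTC: 03:45–05:00, 05:15–05:30, 08:00–08:30, 10:15–10:45, 11:00–11:30.
Wei ∩ Gita: 10:45–11:30, 17:15–18:00.
Wei ∩ Gita ∩ Hassan: 11:00–11:30.
Single common window of 30 minutes.

30 minutes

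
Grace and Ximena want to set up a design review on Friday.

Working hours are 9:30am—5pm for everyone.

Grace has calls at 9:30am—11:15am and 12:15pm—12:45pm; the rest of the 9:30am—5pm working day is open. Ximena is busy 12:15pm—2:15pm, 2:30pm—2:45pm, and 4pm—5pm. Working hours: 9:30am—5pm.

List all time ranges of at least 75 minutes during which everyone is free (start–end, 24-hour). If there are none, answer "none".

14:45–16:00

Grace free within 09:30–17:00: 11:15–12:15, 12:45–17:00.
Ximena free within 09:30–17:00: 09:30–12:15, 14:15–14:30, 14:45–16:00.
Grace ∩ Ximena: 11:15–12:15, 14:15–14:30, 14:45–16:00.
Windows ≥ 75 min: 14:45–16:00.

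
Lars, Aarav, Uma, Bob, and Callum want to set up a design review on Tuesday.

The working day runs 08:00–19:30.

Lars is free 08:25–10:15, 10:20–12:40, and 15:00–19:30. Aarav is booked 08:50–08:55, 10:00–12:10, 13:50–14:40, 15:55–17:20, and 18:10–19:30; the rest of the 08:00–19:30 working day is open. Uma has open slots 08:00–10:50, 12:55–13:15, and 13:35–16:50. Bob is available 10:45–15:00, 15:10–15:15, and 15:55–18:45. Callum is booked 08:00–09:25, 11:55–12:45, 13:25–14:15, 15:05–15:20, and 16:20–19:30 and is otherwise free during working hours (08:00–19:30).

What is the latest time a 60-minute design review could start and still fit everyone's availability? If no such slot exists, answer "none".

Aarav free within 08:00–19:30: 08:00–08:50, 08:55–10:00, 12:10–13:50, 14:40–15:55, 17:20–18:10.
Callum free within 08:00–19:30: 09:25–11:55, 12:45–13:25, 14:15–15:05, 15:20–16:20.
Lars ∩ Aarav: 08:25–08:50, 08:55–10:00, 12:10–12:40, 15:00–15:55, 17:20–18:10.
Lars ∩ Aarav ∩ Uma: 08:25–08:50, 08:55–10:00, 15:00–15:55.
Lars ∩ Aarav ∩ Uma ∩ Bob: 15:10–15:15.
Lars ∩ Aarav ∩ Uma ∩ Bob ∩ Callum: (none).
Windows ≥ 60 min: (none).

none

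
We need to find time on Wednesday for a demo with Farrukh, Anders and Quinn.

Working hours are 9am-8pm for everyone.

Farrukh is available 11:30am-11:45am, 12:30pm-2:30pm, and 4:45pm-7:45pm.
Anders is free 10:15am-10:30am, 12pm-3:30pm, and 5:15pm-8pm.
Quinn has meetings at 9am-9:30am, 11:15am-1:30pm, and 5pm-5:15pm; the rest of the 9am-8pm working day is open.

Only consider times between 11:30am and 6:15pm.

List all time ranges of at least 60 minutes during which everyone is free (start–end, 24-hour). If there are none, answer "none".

Quinn free within 09:00–20:00: 09:30–11:15, 13:30–17:00, 17:15–20:00.
Farrukh ∩ Anders: 12:30–14:30, 17:15–19:45.
Farrukh ∩ Anders ∩ Quinn: 13:30–14:30, 17:15–19:45.
Restricted to 11:30–18:15: 13:30–14:30, 17:15–18:15.
Windows ≥ 60 min: 13:30–14:30, 17:15–18:15.

13:30–14:30, 17:15–18:15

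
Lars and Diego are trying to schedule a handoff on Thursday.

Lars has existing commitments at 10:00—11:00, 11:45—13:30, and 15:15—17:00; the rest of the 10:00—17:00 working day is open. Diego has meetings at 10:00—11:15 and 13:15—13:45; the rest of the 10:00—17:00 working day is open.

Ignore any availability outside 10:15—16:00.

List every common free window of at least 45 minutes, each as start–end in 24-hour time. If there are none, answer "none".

Lars free within 10:00–17:00: 11:00–11:45, 13:30–15:15.
Diego free within 10:00–17:00: 11:15–13:15, 13:45–17:00.
Lars ∩ Diego: 11:15–11:45, 13:45–15:15.
Restricted to 10:15–16:00: 11:15–11:45, 13:45–15:15.
Windows ≥ 45 min: 13:45–15:15.

13:45–15:15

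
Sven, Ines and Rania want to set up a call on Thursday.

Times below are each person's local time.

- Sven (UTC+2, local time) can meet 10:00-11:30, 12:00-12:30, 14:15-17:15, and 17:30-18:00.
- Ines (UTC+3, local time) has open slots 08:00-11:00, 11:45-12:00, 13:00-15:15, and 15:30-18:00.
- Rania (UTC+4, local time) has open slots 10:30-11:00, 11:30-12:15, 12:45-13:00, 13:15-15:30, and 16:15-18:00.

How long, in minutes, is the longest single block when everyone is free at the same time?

90 minutes

Sven → UTC: 08:00–09:30, 10:00–10:30, 12:15–15:15, 15:30–16:00.
Ines → UTC: 05:00–08:00, 08:45–09:00, 10:00–12:15, 12:30–15:00.
Rania → UTC: 06:30–07:00, 07:30–08:15, 08:45–09:00, 09:15–11:30, 12:15–14:00.
Sven ∩ Ines: 08:45–09:00, 10:00–10:30, 12:30–15:00.
Sven ∩ Ines ∩ Rania: 08:45–09:00, 10:00–10:30, 12:30–14:00.
Common window lengths: 15, 30, 90 min; longest is 90.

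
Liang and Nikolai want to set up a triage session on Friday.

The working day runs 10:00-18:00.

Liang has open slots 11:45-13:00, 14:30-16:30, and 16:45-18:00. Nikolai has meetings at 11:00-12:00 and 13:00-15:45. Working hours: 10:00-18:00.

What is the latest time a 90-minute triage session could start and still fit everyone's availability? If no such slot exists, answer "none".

none

Nikolai free within 10:00–18:00: 10:00–11:00, 12:00–13:00, 15:45–18:00.
Liang ∩ Nikolai: 12:00–13:00, 15:45–16:30, 16:45–18:00.
Windows ≥ 90 min: (none).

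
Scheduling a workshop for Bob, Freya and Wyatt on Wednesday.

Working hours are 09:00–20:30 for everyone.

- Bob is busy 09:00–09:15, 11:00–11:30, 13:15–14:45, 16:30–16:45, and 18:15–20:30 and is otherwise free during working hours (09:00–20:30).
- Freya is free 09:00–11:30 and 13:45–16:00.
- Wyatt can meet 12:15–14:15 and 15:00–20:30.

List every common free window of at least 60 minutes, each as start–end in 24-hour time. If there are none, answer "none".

Bob free within 09:00–20:30: 09:15–11:00, 11:30–13:15, 14:45–16:30, 16:45–18:15.
Bob ∩ Freya: 09:15–11:00, 14:45–16:00.
Bob ∩ Freya ∩ Wyatt: 15:00–16:00.
Windows ≥ 60 min: 15:00–16:00.

15:00–16:00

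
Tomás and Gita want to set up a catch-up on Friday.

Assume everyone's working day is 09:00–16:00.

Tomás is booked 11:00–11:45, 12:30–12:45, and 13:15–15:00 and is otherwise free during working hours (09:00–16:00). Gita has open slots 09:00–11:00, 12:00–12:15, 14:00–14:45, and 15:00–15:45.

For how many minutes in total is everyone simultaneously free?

180 minutes

Tomás free within 09:00–16:00: 09:00–11:00, 11:45–12:30, 12:45–13:15, 15:00–16:00.
Tomás ∩ Gita: 09:00–11:00, 12:00–12:15, 15:00–15:45.
Total common minutes: 120 + 15 + 45 = 180.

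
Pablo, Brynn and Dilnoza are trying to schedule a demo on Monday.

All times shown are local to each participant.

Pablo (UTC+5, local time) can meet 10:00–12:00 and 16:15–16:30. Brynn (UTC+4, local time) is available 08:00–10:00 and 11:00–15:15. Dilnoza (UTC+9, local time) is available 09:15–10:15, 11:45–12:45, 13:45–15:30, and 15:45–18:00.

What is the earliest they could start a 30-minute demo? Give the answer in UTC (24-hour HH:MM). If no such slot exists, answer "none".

05:00

Pablo → UTC: 05:00–07:00, 11:15–11:30.
Brynn → UTC: 04:00–06:00, 07:00–11:15.
Dilnoza → UTC: 00:15–01:15, 02:45–03:45, 04:45–06:30, 06:45–09:00.
Pablo ∩ Brynn: 05:00–06:00.
Pablo ∩ Brynn ∩ Dilnoza: 05:00–06:00.
Windows ≥ 30 min: 05:00–06:00.
Earliest such window starts at 05:00.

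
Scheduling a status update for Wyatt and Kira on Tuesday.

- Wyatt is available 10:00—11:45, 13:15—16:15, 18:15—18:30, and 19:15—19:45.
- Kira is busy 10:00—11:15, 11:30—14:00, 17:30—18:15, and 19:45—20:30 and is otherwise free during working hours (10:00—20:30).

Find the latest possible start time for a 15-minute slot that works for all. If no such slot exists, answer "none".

Kira free within 10:00–20:30: 11:15–11:30, 14:00–17:30, 18:15–19:45.
Wyatt ∩ Kira: 11:15–11:30, 14:00–16:15, 18:15–18:30, 19:15–19:45.
Windows ≥ 15 min: 11:15–11:30, 14:00–16:15, 18:15–18:30, 19:15–19:45.
Latest start in the last window 19:15–19:45 is 19:45 − 15 min = 19:30.

19:30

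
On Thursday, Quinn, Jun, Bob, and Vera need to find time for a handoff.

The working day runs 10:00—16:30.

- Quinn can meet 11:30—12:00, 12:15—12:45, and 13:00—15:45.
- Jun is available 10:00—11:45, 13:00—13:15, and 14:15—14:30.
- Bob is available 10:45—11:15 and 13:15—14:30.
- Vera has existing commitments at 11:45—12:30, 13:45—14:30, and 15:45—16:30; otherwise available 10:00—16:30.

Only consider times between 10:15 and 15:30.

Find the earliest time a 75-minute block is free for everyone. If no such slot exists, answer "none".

Vera free within 10:00–16:30: 10:00–11:45, 12:30–13:45, 14:30–15:45.
Quinn ∩ Jun: 11:30–11:45, 13:00–13:15, 14:15–14:30.
Quinn ∩ Jun ∩ Bob: 14:15–14:30.
Quinn ∩ Jun ∩ Bob ∩ Vera: (none).
Restricted to 10:15–15:30: (none).
Windows ≥ 75 min: (none).

none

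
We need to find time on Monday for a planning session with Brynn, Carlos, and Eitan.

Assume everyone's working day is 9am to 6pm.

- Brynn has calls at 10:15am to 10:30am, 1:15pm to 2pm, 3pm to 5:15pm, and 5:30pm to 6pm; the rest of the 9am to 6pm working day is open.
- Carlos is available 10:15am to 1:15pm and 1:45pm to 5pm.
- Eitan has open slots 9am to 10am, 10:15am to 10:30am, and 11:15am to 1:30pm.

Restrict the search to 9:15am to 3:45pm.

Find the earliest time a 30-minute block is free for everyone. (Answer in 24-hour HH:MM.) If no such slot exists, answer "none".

11:15

Brynn free within 09:00–18:00: 09:00–10:15, 10:30–13:15, 14:00–15:00, 17:15–17:30.
Brynn ∩ Carlos: 10:30–13:15, 14:00–15:00.
Brynn ∩ Carlos ∩ Eitan: 11:15–13:15.
Restricted to 09:15–15:45: 11:15–13:15.
Windows ≥ 30 min: 11:15–13:15.
Earliest such window starts at 11:15.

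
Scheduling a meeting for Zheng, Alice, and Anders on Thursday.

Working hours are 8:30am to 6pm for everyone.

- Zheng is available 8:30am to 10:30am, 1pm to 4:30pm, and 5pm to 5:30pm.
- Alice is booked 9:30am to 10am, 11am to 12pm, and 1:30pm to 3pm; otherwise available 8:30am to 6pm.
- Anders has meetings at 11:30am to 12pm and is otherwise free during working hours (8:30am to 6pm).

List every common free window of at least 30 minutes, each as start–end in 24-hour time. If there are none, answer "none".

08:30–09:30, 10:00–10:30, 13:00–13:30, 15:00–16:30, 17:00–17:30

Alice free within 08:30–18:00: 08:30–09:30, 10:00–11:00, 12:00–13:30, 15:00–18:00.
Anders free within 08:30–18:00: 08:30–11:30, 12:00–18:00.
Zheng ∩ Alice: 08:30–09:30, 10:00–10:30, 13:00–13:30, 15:00–16:30, 17:00–17:30.
Zheng ∩ Alice ∩ Anders: 08:30–09:30, 10:00–10:30, 13:00–13:30, 15:00–16:30, 17:00–17:30.
Windows ≥ 30 min: 08:30–09:30, 10:00–10:30, 13:00–13:30, 15:00–16:30, 17:00–17:30.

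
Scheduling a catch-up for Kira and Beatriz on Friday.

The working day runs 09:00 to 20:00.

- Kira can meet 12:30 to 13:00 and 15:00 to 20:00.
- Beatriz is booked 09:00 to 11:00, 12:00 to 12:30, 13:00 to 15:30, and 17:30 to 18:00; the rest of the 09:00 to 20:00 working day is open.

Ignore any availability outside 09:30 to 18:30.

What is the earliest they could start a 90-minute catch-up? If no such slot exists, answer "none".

15:30

Beatriz free within 09:00–20:00: 11:00–12:00, 12:30–13:00, 15:30–17:30, 18:00–20:00.
Kira ∩ Beatriz: 12:30–13:00, 15:30–17:30, 18:00–20:00.
Restricted to 09:30–18:30: 12:30–13:00, 15:30–17:30, 18:00–18:30.
Windows ≥ 90 min: 15:30–17:30.
Earliest such window starts at 15:30.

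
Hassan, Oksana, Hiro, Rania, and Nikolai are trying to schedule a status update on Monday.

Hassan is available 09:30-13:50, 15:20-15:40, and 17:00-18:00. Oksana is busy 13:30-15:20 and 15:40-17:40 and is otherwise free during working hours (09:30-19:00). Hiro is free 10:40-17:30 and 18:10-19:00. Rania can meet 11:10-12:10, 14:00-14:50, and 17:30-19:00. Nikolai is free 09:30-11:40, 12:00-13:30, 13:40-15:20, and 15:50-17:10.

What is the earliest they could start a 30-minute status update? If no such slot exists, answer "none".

Oksana free within 09:30–19:00: 09:30–13:30, 15:20–15:40, 17:40–19:00.
Hassan ∩ Oksana: 09:30–13:30, 15:20–15:40, 17:40–18:00.
Hassan ∩ Oksana ∩ Hiro: 10:40–13:30, 15:20–15:40.
Hassan ∩ Oksana ∩ Hiro ∩ Rania: 11:10–12:10.
Hassan ∩ Oksana ∩ Hiro ∩ Rania ∩ Nikolai: 11:10–11:40, 12:00–12:10.
Windows ≥ 30 min: 11:10–11:40.
Earliest such window starts at 11:10.

11:10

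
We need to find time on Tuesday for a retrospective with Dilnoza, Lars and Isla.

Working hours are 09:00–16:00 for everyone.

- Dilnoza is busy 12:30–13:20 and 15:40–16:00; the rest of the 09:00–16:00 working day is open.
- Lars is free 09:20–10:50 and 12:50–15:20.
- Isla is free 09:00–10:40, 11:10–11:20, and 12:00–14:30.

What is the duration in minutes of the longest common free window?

Dilnoza free within 09:00–16:00: 09:00–12:30, 13:20–15:40.
Dilnoza ∩ Lars: 09:20–10:50, 13:20–15:20.
Dilnoza ∩ Lars ∩ Isla: 09:20–10:40, 13:20–14:30.
Common window lengths: 80, 70 min; longest is 80.

80 minutes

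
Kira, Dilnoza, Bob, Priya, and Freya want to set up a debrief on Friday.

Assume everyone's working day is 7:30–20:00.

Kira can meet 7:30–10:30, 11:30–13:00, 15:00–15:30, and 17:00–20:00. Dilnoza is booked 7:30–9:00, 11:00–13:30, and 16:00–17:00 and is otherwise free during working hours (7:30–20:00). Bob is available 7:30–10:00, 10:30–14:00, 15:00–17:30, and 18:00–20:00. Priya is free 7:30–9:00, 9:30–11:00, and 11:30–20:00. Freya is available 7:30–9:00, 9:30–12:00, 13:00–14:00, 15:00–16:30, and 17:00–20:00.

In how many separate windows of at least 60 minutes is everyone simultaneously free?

1

Dilnoza free within 07:30–20:00: 09:00–11:00, 13:30–16:00, 17:00–20:00.
Kira ∩ Dilnoza: 09:00–10:30, 15:00–15:30, 17:00–20:00.
Kira ∩ Dilnoza ∩ Bob: 09:00–10:00, 15:00–15:30, 17:00–17:30, 18:00–20:00.
Kira ∩ Dilnoza ∩ Bob ∩ Priya: 09:30–10:00, 15:00–15:30, 17:00–17:30, 18:00–20:00.
Kira ∩ Dilnoza ∩ Bob ∩ Priya ∩ Freya: 09:30–10:00, 15:00–15:30, 17:00–17:30, 18:00–20:00.
Windows ≥ 60 min: 18:00–20:00.
That's 1 window.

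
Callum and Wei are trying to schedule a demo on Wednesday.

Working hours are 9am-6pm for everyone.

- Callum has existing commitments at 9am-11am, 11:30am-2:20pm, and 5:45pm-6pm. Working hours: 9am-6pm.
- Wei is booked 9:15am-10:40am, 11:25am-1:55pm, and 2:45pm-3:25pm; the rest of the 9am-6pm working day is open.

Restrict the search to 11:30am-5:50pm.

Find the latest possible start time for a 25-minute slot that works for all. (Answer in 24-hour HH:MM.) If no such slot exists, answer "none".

17:20

Callum free within 09:00–18:00: 11:00–11:30, 14:20–17:45.
Wei free within 09:00–18:00: 09:00–09:15, 10:40–11:25, 13:55–14:45, 15:25–18:00.
Callum ∩ Wei: 11:00–11:25, 14:20–14:45, 15:25–17:45.
Restricted to 11:30–17:50: 14:20–14:45, 15:25–17:45.
Windows ≥ 25 min: 14:20–14:45, 15:25–17:45.
Latest start in the last window 15:25–17:45 is 17:45 − 25 min = 17:20.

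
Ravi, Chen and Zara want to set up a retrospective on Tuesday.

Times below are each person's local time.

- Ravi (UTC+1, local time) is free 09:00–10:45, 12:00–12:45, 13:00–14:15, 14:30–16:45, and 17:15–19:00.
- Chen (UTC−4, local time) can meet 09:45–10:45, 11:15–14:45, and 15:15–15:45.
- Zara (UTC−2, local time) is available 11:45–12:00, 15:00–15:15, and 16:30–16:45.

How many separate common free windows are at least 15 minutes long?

Ravi → UTC: 08:00–09:45, 11:00–11:45, 12:00–13:15, 13:30–15:45, 16:15–18:00.
Chen → UTC: 13:45–14:45, 15:15–18:45, 19:15–19:45.
Zara → UTC: 13:45–14:00, 17:00–17:15, 18:30–18:45.
Ravi ∩ Chen: 13:45–14:45, 15:15–15:45, 16:15–18:00.
Ravi ∩ Chen ∩ Zara: 13:45–14:00, 17:00–17:15.
Windows ≥ 15 min: 13:45–14:00, 17:00–17:15.
That's 2 windows.

2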